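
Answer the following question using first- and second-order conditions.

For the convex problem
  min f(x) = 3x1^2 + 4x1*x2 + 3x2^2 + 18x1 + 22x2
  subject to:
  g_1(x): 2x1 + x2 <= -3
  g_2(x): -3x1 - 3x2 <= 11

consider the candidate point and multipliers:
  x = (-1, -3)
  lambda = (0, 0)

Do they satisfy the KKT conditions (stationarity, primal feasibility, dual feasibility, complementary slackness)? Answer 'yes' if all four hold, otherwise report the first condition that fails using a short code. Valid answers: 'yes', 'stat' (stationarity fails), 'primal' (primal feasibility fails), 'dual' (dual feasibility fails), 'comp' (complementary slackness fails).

Gradient of f: grad f(x) = Q x + c = (0, 0)
Constraint values g_i(x) = a_i^T x - b_i:
  g_1((-1, -3)) = -2
  g_2((-1, -3)) = 1
Stationarity residual: grad f(x) + sum_i lambda_i a_i = (0, 0)
  -> stationarity OK
Primal feasibility (all g_i <= 0): FAILS
Dual feasibility (all lambda_i >= 0): OK
Complementary slackness (lambda_i * g_i(x) = 0 for all i): OK

Verdict: the first failing condition is primal_feasibility -> primal.

primal


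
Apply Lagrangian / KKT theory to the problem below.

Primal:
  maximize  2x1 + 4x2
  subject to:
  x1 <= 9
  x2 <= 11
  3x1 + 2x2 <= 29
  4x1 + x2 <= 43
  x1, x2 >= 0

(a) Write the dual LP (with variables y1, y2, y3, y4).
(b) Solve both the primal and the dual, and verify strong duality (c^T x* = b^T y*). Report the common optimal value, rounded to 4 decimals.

The standard primal-dual pair for 'max c^T x s.t. A x <= b, x >= 0' is:
  Dual:  min b^T y  s.t.  A^T y >= c,  y >= 0.

So the dual LP is:
  minimize  9y1 + 11y2 + 29y3 + 43y4
  subject to:
    y1 + 3y3 + 4y4 >= 2
    y2 + 2y3 + y4 >= 4
    y1, y2, y3, y4 >= 0

Solving the primal: x* = (2.3333, 11).
  primal value c^T x* = 48.6667.
Solving the dual: y* = (0, 2.6667, 0.6667, 0).
  dual value b^T y* = 48.6667.
Strong duality: c^T x* = b^T y*. Confirmed.

48.6667


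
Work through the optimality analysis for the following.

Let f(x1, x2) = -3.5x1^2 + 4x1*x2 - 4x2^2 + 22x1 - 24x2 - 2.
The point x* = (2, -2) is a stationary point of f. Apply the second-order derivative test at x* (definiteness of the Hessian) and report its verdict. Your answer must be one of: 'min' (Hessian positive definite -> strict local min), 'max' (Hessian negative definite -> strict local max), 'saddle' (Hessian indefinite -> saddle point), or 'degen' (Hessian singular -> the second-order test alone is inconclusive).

Compute the Hessian H = grad^2 f:
  H = [[-7, 4], [4, -8]]
Verify stationarity: grad f(x*) = H x* + g = (0, 0).
Eigenvalues of H: -11.5311, -3.4689.
Both eigenvalues < 0, so H is negative definite -> x* is a strict local max.

max


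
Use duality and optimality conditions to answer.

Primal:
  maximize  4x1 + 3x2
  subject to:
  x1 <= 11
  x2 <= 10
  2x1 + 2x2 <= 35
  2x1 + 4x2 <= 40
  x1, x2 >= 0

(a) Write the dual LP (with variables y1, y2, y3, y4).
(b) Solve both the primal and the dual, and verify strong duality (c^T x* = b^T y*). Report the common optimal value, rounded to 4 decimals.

The standard primal-dual pair for 'max c^T x s.t. A x <= b, x >= 0' is:
  Dual:  min b^T y  s.t.  A^T y >= c,  y >= 0.

So the dual LP is:
  minimize  11y1 + 10y2 + 35y3 + 40y4
  subject to:
    y1 + 2y3 + 2y4 >= 4
    y2 + 2y3 + 4y4 >= 3
    y1, y2, y3, y4 >= 0

Solving the primal: x* = (11, 4.5).
  primal value c^T x* = 57.5.
Solving the dual: y* = (2.5, 0, 0, 0.75).
  dual value b^T y* = 57.5.
Strong duality: c^T x* = b^T y*. Confirmed.

57.5


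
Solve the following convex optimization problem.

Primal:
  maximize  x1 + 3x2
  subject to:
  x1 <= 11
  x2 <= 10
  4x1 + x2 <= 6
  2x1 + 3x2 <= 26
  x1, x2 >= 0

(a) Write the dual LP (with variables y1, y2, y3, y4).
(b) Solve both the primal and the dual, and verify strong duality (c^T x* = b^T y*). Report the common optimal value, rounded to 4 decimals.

The standard primal-dual pair for 'max c^T x s.t. A x <= b, x >= 0' is:
  Dual:  min b^T y  s.t.  A^T y >= c,  y >= 0.

So the dual LP is:
  minimize  11y1 + 10y2 + 6y3 + 26y4
  subject to:
    y1 + 4y3 + 2y4 >= 1
    y2 + y3 + 3y4 >= 3
    y1, y2, y3, y4 >= 0

Solving the primal: x* = (0, 6).
  primal value c^T x* = 18.
Solving the dual: y* = (0, 0, 3, 0).
  dual value b^T y* = 18.
Strong duality: c^T x* = b^T y*. Confirmed.

18


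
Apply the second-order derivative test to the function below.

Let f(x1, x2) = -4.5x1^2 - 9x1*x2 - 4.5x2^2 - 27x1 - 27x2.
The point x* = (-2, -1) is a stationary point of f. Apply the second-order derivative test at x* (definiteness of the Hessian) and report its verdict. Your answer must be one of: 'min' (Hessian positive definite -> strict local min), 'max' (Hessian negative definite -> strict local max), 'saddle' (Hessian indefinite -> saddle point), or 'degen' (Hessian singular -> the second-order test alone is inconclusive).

Compute the Hessian H = grad^2 f:
  H = [[-9, -9], [-9, -9]]
Verify stationarity: grad f(x*) = H x* + g = (0, 0).
Eigenvalues of H: -18, 0.
H has a zero eigenvalue (singular; negative semidefinite but not definite), so H is neither positive definite, negative definite, nor indefinite. The second-order test alone is inconclusive -> degen.
(Indeed, f is constant along the null direction of H through x*, so x* is not a strict local extremum.)

degen


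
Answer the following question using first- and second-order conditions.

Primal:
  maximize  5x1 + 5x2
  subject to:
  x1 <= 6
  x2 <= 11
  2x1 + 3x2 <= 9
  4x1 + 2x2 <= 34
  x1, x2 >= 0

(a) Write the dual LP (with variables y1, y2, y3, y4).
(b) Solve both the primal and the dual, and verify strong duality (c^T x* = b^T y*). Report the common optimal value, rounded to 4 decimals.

The standard primal-dual pair for 'max c^T x s.t. A x <= b, x >= 0' is:
  Dual:  min b^T y  s.t.  A^T y >= c,  y >= 0.

So the dual LP is:
  minimize  6y1 + 11y2 + 9y3 + 34y4
  subject to:
    y1 + 2y3 + 4y4 >= 5
    y2 + 3y3 + 2y4 >= 5
    y1, y2, y3, y4 >= 0

Solving the primal: x* = (4.5, 0).
  primal value c^T x* = 22.5.
Solving the dual: y* = (0, 0, 2.5, 0).
  dual value b^T y* = 22.5.
Strong duality: c^T x* = b^T y*. Confirmed.

22.5


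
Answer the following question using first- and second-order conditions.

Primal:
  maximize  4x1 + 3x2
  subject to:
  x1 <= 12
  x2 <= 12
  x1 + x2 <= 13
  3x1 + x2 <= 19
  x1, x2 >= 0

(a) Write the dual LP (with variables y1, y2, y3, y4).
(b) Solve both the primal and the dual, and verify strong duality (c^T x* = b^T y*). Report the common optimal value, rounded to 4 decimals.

The standard primal-dual pair for 'max c^T x s.t. A x <= b, x >= 0' is:
  Dual:  min b^T y  s.t.  A^T y >= c,  y >= 0.

So the dual LP is:
  minimize  12y1 + 12y2 + 13y3 + 19y4
  subject to:
    y1 + y3 + 3y4 >= 4
    y2 + y3 + y4 >= 3
    y1, y2, y3, y4 >= 0

Solving the primal: x* = (3, 10).
  primal value c^T x* = 42.
Solving the dual: y* = (0, 0, 2.5, 0.5).
  dual value b^T y* = 42.
Strong duality: c^T x* = b^T y*. Confirmed.

42


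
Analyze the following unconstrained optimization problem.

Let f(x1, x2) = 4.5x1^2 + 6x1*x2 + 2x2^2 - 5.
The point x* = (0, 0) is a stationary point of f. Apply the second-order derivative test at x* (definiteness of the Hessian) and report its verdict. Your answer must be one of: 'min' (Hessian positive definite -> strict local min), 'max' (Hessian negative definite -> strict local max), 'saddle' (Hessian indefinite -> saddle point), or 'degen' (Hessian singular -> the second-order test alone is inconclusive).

Compute the Hessian H = grad^2 f:
  H = [[9, 6], [6, 4]]
Verify stationarity: grad f(x*) = H x* + g = (0, 0).
Eigenvalues of H: 0, 13.
H has a zero eigenvalue (singular; positive semidefinite but not definite), so H is neither positive definite, negative definite, nor indefinite. The second-order test alone is inconclusive -> degen.
(Indeed, f is constant along the null direction of H through x*, so x* is not a strict local extremum.)

degen


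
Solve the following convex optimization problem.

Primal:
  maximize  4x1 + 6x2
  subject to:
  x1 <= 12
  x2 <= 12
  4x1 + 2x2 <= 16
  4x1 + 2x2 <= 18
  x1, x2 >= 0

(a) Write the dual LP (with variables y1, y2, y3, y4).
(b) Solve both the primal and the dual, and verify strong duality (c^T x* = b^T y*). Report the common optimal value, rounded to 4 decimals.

The standard primal-dual pair for 'max c^T x s.t. A x <= b, x >= 0' is:
  Dual:  min b^T y  s.t.  A^T y >= c,  y >= 0.

So the dual LP is:
  minimize  12y1 + 12y2 + 16y3 + 18y4
  subject to:
    y1 + 4y3 + 4y4 >= 4
    y2 + 2y3 + 2y4 >= 6
    y1, y2, y3, y4 >= 0

Solving the primal: x* = (0, 8).
  primal value c^T x* = 48.
Solving the dual: y* = (0, 0, 3, 0).
  dual value b^T y* = 48.
Strong duality: c^T x* = b^T y*. Confirmed.

48


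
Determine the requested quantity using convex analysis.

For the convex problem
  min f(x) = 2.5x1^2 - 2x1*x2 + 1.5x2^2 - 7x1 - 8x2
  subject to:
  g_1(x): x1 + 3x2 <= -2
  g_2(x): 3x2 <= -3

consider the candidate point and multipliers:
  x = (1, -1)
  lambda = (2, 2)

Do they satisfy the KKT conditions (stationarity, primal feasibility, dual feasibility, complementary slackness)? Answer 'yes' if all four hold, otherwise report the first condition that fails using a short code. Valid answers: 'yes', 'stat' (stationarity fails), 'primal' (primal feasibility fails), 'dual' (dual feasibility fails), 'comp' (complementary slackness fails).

Gradient of f: grad f(x) = Q x + c = (0, -13)
Constraint values g_i(x) = a_i^T x - b_i:
  g_1((1, -1)) = 0
  g_2((1, -1)) = 0
Stationarity residual: grad f(x) + sum_i lambda_i a_i = (2, -1)
  -> stationarity FAILS
Primal feasibility (all g_i <= 0): OK
Dual feasibility (all lambda_i >= 0): OK
Complementary slackness (lambda_i * g_i(x) = 0 for all i): OK

Verdict: the first failing condition is stationarity -> stat.

stat


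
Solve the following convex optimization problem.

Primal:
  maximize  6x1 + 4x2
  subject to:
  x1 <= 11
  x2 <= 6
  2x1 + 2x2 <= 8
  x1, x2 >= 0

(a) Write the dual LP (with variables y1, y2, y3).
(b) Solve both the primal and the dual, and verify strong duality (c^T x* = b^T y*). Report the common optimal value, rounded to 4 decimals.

The standard primal-dual pair for 'max c^T x s.t. A x <= b, x >= 0' is:
  Dual:  min b^T y  s.t.  A^T y >= c,  y >= 0.

So the dual LP is:
  minimize  11y1 + 6y2 + 8y3
  subject to:
    y1 + 2y3 >= 6
    y2 + 2y3 >= 4
    y1, y2, y3 >= 0

Solving the primal: x* = (4, 0).
  primal value c^T x* = 24.
Solving the dual: y* = (0, 0, 3).
  dual value b^T y* = 24.
Strong duality: c^T x* = b^T y*. Confirmed.

24


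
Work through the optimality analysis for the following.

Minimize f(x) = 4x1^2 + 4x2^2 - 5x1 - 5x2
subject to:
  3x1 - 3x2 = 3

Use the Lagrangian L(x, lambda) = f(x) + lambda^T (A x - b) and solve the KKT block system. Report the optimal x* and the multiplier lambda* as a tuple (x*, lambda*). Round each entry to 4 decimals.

Form the Lagrangian:
  L(x, lambda) = (1/2) x^T Q x + c^T x + lambda^T (A x - b)
Stationarity (grad_x L = 0): Q x + c + A^T lambda = 0.
Primal feasibility: A x = b.

This gives the KKT block system:
  [ Q   A^T ] [ x     ]   [-c ]
  [ A    0  ] [ lambda ] = [ b ]

Solving the linear system:
  x*      = (1.125, 0.125)
  lambda* = (-1.3333)
  f(x*)   = -1.125

x* = (1.125, 0.125), lambda* = (-1.3333)


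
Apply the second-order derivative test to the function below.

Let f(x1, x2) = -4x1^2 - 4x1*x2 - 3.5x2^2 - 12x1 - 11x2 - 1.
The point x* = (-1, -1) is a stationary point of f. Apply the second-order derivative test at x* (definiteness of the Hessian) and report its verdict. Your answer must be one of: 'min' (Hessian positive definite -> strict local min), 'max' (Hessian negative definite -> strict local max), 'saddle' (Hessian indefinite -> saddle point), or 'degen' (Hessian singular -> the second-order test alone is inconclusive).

Compute the Hessian H = grad^2 f:
  H = [[-8, -4], [-4, -7]]
Verify stationarity: grad f(x*) = H x* + g = (0, 0).
Eigenvalues of H: -11.5311, -3.4689.
Both eigenvalues < 0, so H is negative definite -> x* is a strict local max.

max


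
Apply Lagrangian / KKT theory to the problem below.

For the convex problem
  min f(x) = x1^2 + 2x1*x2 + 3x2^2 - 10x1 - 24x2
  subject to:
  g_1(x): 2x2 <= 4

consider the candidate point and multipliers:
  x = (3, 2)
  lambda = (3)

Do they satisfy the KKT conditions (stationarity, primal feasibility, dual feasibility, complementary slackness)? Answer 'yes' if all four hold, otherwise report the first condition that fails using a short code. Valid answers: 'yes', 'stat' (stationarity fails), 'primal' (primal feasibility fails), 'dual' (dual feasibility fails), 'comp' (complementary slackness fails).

Gradient of f: grad f(x) = Q x + c = (0, -6)
Constraint values g_i(x) = a_i^T x - b_i:
  g_1((3, 2)) = 0
Stationarity residual: grad f(x) + sum_i lambda_i a_i = (0, 0)
  -> stationarity OK
Primal feasibility (all g_i <= 0): OK
Dual feasibility (all lambda_i >= 0): OK
Complementary slackness (lambda_i * g_i(x) = 0 for all i): OK

Verdict: yes, KKT holds.

yes


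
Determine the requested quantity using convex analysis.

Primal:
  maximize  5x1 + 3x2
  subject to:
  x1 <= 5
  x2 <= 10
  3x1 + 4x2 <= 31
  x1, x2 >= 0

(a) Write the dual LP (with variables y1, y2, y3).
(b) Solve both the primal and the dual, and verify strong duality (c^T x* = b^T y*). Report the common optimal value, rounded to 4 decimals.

The standard primal-dual pair for 'max c^T x s.t. A x <= b, x >= 0' is:
  Dual:  min b^T y  s.t.  A^T y >= c,  y >= 0.

So the dual LP is:
  minimize  5y1 + 10y2 + 31y3
  subject to:
    y1 + 3y3 >= 5
    y2 + 4y3 >= 3
    y1, y2, y3 >= 0

Solving the primal: x* = (5, 4).
  primal value c^T x* = 37.
Solving the dual: y* = (2.75, 0, 0.75).
  dual value b^T y* = 37.
Strong duality: c^T x* = b^T y*. Confirmed.

37


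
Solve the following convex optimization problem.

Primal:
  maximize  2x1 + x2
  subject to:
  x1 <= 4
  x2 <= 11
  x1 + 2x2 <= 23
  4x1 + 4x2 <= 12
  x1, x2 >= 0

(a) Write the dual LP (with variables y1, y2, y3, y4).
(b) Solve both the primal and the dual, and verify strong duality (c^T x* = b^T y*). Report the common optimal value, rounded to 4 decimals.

The standard primal-dual pair for 'max c^T x s.t. A x <= b, x >= 0' is:
  Dual:  min b^T y  s.t.  A^T y >= c,  y >= 0.

So the dual LP is:
  minimize  4y1 + 11y2 + 23y3 + 12y4
  subject to:
    y1 + y3 + 4y4 >= 2
    y2 + 2y3 + 4y4 >= 1
    y1, y2, y3, y4 >= 0

Solving the primal: x* = (3, 0).
  primal value c^T x* = 6.
Solving the dual: y* = (0, 0, 0, 0.5).
  dual value b^T y* = 6.
Strong duality: c^T x* = b^T y*. Confirmed.

6


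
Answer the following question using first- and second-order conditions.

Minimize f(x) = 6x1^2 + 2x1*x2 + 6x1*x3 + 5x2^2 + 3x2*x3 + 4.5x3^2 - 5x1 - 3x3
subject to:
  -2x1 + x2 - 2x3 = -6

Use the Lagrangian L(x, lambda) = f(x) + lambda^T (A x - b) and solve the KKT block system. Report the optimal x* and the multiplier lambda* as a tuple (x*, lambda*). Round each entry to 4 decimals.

Form the Lagrangian:
  L(x, lambda) = (1/2) x^T Q x + c^T x + lambda^T (A x - b)
Stationarity (grad_x L = 0): Q x + c + A^T lambda = 0.
Primal feasibility: A x = b.

This gives the KKT block system:
  [ Q   A^T ] [ x     ]   [-c ]
  [ A    0  ] [ lambda ] = [ b ]

Solving the linear system:
  x*      = (0.8798, -1.2328, 1.5038)
  lambda* = (6.0573)
  f(x*)   = 13.7166

x* = (0.8798, -1.2328, 1.5038), lambda* = (6.0573)


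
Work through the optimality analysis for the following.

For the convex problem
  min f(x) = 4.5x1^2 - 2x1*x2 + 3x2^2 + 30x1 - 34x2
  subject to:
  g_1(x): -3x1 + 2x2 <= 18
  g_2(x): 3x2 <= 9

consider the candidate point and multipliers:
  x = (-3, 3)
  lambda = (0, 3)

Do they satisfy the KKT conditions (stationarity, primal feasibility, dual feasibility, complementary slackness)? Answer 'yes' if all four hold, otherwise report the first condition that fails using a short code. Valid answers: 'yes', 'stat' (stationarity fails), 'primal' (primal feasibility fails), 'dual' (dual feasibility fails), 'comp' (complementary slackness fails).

Gradient of f: grad f(x) = Q x + c = (-3, -10)
Constraint values g_i(x) = a_i^T x - b_i:
  g_1((-3, 3)) = -3
  g_2((-3, 3)) = 0
Stationarity residual: grad f(x) + sum_i lambda_i a_i = (-3, -1)
  -> stationarity FAILS
Primal feasibility (all g_i <= 0): OK
Dual feasibility (all lambda_i >= 0): OK
Complementary slackness (lambda_i * g_i(x) = 0 for all i): OK

Verdict: the first failing condition is stationarity -> stat.

stat


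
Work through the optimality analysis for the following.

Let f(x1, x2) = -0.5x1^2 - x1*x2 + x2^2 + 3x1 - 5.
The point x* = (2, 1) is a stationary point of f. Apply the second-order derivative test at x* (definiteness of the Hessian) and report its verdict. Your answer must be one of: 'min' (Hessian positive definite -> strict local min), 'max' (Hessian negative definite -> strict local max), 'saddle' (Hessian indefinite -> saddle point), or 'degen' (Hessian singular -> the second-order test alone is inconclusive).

Compute the Hessian H = grad^2 f:
  H = [[-1, -1], [-1, 2]]
Verify stationarity: grad f(x*) = H x* + g = (0, 0).
Eigenvalues of H: -1.3028, 2.3028.
Eigenvalues have mixed signs, so H is indefinite -> x* is a saddle point.

saddle


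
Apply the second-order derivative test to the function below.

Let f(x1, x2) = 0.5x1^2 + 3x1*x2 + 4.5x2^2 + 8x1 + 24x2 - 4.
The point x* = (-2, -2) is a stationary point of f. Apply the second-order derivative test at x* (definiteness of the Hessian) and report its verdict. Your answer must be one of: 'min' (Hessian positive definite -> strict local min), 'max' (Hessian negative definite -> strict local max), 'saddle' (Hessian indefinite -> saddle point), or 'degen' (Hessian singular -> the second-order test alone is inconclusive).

Compute the Hessian H = grad^2 f:
  H = [[1, 3], [3, 9]]
Verify stationarity: grad f(x*) = H x* + g = (0, 0).
Eigenvalues of H: 0, 10.
H has a zero eigenvalue (singular; positive semidefinite but not definite), so H is neither positive definite, negative definite, nor indefinite. The second-order test alone is inconclusive -> degen.
(Indeed, f is constant along the null direction of H through x*, so x* is not a strict local extremum.)

degen


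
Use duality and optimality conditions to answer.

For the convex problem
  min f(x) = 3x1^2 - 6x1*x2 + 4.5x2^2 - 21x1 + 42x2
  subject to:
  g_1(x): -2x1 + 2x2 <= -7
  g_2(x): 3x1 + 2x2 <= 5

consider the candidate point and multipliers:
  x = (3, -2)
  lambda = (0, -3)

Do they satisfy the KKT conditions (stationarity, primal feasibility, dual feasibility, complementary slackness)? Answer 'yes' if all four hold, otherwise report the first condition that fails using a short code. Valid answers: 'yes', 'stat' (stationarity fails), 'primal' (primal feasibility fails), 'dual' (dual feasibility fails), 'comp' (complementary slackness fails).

Gradient of f: grad f(x) = Q x + c = (9, 6)
Constraint values g_i(x) = a_i^T x - b_i:
  g_1((3, -2)) = -3
  g_2((3, -2)) = 0
Stationarity residual: grad f(x) + sum_i lambda_i a_i = (0, 0)
  -> stationarity OK
Primal feasibility (all g_i <= 0): OK
Dual feasibility (all lambda_i >= 0): FAILS
Complementary slackness (lambda_i * g_i(x) = 0 for all i): OK

Verdict: the first failing condition is dual_feasibility -> dual.

dual


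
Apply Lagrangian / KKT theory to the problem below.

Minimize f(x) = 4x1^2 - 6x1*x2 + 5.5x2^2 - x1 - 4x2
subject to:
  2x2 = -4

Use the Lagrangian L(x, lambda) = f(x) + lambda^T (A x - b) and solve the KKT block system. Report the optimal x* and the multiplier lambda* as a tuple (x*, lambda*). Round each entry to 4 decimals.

Form the Lagrangian:
  L(x, lambda) = (1/2) x^T Q x + c^T x + lambda^T (A x - b)
Stationarity (grad_x L = 0): Q x + c + A^T lambda = 0.
Primal feasibility: A x = b.

This gives the KKT block system:
  [ Q   A^T ] [ x     ]   [-c ]
  [ A    0  ] [ lambda ] = [ b ]

Solving the linear system:
  x*      = (-1.375, -2)
  lambda* = (8.875)
  f(x*)   = 22.4375

x* = (-1.375, -2), lambda* = (8.875)


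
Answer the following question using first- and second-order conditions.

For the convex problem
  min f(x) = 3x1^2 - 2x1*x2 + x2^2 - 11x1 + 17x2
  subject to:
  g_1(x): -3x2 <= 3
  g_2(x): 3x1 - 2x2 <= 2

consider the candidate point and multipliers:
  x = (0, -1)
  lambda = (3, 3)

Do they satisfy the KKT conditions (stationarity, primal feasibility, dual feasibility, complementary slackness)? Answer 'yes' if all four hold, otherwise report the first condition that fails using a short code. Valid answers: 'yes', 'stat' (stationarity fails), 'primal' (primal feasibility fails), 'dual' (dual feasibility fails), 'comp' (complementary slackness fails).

Gradient of f: grad f(x) = Q x + c = (-9, 15)
Constraint values g_i(x) = a_i^T x - b_i:
  g_1((0, -1)) = 0
  g_2((0, -1)) = 0
Stationarity residual: grad f(x) + sum_i lambda_i a_i = (0, 0)
  -> stationarity OK
Primal feasibility (all g_i <= 0): OK
Dual feasibility (all lambda_i >= 0): OK
Complementary slackness (lambda_i * g_i(x) = 0 for all i): OK

Verdict: yes, KKT holds.

yes


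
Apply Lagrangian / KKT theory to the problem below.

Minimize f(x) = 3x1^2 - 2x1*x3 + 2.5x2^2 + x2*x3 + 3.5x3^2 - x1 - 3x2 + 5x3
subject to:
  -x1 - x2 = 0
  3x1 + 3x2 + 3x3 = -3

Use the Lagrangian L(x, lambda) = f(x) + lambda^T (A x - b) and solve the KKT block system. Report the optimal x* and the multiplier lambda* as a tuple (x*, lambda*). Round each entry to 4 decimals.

Form the Lagrangian:
  L(x, lambda) = (1/2) x^T Q x + c^T x + lambda^T (A x - b)
Stationarity (grad_x L = 0): Q x + c + A^T lambda = 0.
Primal feasibility: A x = b.

This gives the KKT block system:
  [ Q   A^T ] [ x     ]   [-c ]
  [ A    0  ] [ lambda ] = [ b ]

Solving the linear system:
  x*      = (-0.4545, 0.4545, -1)
  lambda* = (-1.0909, 0.2121)
  f(x*)   = -2.6364

x* = (-0.4545, 0.4545, -1), lambda* = (-1.0909, 0.2121)


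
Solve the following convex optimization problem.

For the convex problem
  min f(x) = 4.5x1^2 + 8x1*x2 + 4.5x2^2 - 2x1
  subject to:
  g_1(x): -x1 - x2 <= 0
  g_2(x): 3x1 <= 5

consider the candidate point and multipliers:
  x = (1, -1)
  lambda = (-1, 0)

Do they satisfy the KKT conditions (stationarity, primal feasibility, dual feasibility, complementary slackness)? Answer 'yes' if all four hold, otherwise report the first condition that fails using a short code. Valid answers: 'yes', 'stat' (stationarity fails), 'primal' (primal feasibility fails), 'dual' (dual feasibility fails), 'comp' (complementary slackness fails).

Gradient of f: grad f(x) = Q x + c = (-1, -1)
Constraint values g_i(x) = a_i^T x - b_i:
  g_1((1, -1)) = 0
  g_2((1, -1)) = -2
Stationarity residual: grad f(x) + sum_i lambda_i a_i = (0, 0)
  -> stationarity OK
Primal feasibility (all g_i <= 0): OK
Dual feasibility (all lambda_i >= 0): FAILS
Complementary slackness (lambda_i * g_i(x) = 0 for all i): OK

Verdict: the first failing condition is dual_feasibility -> dual.

dual


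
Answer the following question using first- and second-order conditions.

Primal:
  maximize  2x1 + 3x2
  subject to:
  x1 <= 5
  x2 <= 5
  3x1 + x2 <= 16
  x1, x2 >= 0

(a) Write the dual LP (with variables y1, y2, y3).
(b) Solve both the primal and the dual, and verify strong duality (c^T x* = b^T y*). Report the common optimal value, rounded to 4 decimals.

The standard primal-dual pair for 'max c^T x s.t. A x <= b, x >= 0' is:
  Dual:  min b^T y  s.t.  A^T y >= c,  y >= 0.

So the dual LP is:
  minimize  5y1 + 5y2 + 16y3
  subject to:
    y1 + 3y3 >= 2
    y2 + y3 >= 3
    y1, y2, y3 >= 0

Solving the primal: x* = (3.6667, 5).
  primal value c^T x* = 22.3333.
Solving the dual: y* = (0, 2.3333, 0.6667).
  dual value b^T y* = 22.3333.
Strong duality: c^T x* = b^T y*. Confirmed.

22.3333


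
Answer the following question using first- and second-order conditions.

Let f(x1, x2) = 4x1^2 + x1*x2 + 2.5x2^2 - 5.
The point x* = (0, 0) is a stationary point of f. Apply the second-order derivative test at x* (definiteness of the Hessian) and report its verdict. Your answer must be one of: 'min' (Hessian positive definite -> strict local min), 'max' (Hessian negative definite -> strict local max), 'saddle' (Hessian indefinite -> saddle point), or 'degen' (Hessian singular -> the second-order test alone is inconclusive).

Compute the Hessian H = grad^2 f:
  H = [[8, 1], [1, 5]]
Verify stationarity: grad f(x*) = H x* + g = (0, 0).
Eigenvalues of H: 4.6972, 8.3028.
Both eigenvalues > 0, so H is positive definite -> x* is a strict local min.

min


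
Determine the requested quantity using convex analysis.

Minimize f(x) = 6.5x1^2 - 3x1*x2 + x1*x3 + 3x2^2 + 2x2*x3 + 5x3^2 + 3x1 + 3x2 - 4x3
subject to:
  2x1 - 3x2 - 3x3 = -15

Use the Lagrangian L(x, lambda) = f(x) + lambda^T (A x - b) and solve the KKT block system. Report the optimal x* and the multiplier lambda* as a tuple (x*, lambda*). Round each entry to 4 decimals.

Form the Lagrangian:
  L(x, lambda) = (1/2) x^T Q x + c^T x + lambda^T (A x - b)
Stationarity (grad_x L = 0): Q x + c + A^T lambda = 0.
Primal feasibility: A x = b.

This gives the KKT block system:
  [ Q   A^T ] [ x     ]   [-c ]
  [ A    0  ] [ lambda ] = [ b ]

Solving the linear system:
  x*      = (-1.1286, 1.8722, 2.3754)
  lambda* = (7.4566)
  f(x*)   = 52.289

x* = (-1.1286, 1.8722, 2.3754), lambda* = (7.4566)


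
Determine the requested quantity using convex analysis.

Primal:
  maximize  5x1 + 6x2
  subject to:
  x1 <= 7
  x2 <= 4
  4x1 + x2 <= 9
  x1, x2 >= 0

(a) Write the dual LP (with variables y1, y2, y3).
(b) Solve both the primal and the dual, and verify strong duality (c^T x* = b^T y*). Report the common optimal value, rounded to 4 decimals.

The standard primal-dual pair for 'max c^T x s.t. A x <= b, x >= 0' is:
  Dual:  min b^T y  s.t.  A^T y >= c,  y >= 0.

So the dual LP is:
  minimize  7y1 + 4y2 + 9y3
  subject to:
    y1 + 4y3 >= 5
    y2 + y3 >= 6
    y1, y2, y3 >= 0

Solving the primal: x* = (1.25, 4).
  primal value c^T x* = 30.25.
Solving the dual: y* = (0, 4.75, 1.25).
  dual value b^T y* = 30.25.
Strong duality: c^T x* = b^T y*. Confirmed.

30.25


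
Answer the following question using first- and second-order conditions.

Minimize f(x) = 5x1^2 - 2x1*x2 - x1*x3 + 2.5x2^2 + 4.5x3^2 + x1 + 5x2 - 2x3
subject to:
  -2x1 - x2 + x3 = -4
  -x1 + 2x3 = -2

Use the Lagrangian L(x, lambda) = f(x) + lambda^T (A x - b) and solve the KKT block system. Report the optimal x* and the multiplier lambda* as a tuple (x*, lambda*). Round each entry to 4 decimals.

Form the Lagrangian:
  L(x, lambda) = (1/2) x^T Q x + c^T x + lambda^T (A x - b)
Stationarity (grad_x L = 0): Q x + c + A^T lambda = 0.
Primal feasibility: A x = b.

This gives the KKT block system:
  [ Q   A^T ] [ x     ]   [-c ]
  [ A    0  ] [ lambda ] = [ b ]

Solving the linear system:
  x*      = (1.386, 0.9211, -0.307)
  lambda* = (6.8333, -0.3421)
  f(x*)   = 16.6272

x* = (1.386, 0.9211, -0.307), lambda* = (6.8333, -0.3421)


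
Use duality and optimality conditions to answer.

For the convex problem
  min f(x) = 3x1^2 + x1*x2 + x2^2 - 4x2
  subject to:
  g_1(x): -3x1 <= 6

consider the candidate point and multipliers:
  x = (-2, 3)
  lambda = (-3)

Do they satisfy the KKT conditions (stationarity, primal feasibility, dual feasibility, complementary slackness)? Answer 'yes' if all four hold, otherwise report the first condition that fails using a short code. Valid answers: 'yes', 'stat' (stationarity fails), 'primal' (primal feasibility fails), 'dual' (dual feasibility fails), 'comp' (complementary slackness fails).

Gradient of f: grad f(x) = Q x + c = (-9, 0)
Constraint values g_i(x) = a_i^T x - b_i:
  g_1((-2, 3)) = 0
Stationarity residual: grad f(x) + sum_i lambda_i a_i = (0, 0)
  -> stationarity OK
Primal feasibility (all g_i <= 0): OK
Dual feasibility (all lambda_i >= 0): FAILS
Complementary slackness (lambda_i * g_i(x) = 0 for all i): OK

Verdict: the first failing condition is dual_feasibility -> dual.

dual


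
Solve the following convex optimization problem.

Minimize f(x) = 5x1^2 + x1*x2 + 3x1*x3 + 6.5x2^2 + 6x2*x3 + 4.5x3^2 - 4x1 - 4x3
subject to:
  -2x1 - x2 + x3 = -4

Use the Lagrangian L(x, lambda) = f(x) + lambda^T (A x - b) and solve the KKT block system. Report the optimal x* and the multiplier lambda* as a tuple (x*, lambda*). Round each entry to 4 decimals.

Form the Lagrangian:
  L(x, lambda) = (1/2) x^T Q x + c^T x + lambda^T (A x - b)
Stationarity (grad_x L = 0): Q x + c + A^T lambda = 0.
Primal feasibility: A x = b.

This gives the KKT block system:
  [ Q   A^T ] [ x     ]   [-c ]
  [ A    0  ] [ lambda ] = [ b ]

Solving the linear system:
  x*      = (1.3333, 0.549, -0.7843)
  lambda* = (3.7647)
  f(x*)   = 6.4314

x* = (1.3333, 0.549, -0.7843), lambda* = (3.7647)


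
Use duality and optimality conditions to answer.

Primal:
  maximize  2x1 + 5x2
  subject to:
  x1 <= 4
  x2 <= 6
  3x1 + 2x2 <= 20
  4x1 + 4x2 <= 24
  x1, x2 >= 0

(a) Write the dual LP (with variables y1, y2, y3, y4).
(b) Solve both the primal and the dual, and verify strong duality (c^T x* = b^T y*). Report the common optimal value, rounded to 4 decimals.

The standard primal-dual pair for 'max c^T x s.t. A x <= b, x >= 0' is:
  Dual:  min b^T y  s.t.  A^T y >= c,  y >= 0.

So the dual LP is:
  minimize  4y1 + 6y2 + 20y3 + 24y4
  subject to:
    y1 + 3y3 + 4y4 >= 2
    y2 + 2y3 + 4y4 >= 5
    y1, y2, y3, y4 >= 0

Solving the primal: x* = (0, 6).
  primal value c^T x* = 30.
Solving the dual: y* = (0, 3, 0, 0.5).
  dual value b^T y* = 30.
Strong duality: c^T x* = b^T y*. Confirmed.

30


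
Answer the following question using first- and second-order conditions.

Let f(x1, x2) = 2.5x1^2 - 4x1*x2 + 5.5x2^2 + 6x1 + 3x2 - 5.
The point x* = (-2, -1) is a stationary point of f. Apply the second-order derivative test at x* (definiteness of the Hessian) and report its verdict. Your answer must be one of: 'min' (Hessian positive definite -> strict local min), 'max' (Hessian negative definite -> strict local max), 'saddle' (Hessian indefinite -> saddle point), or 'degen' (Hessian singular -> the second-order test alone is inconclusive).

Compute the Hessian H = grad^2 f:
  H = [[5, -4], [-4, 11]]
Verify stationarity: grad f(x*) = H x* + g = (0, 0).
Eigenvalues of H: 3, 13.
Both eigenvalues > 0, so H is positive definite -> x* is a strict local min.

min


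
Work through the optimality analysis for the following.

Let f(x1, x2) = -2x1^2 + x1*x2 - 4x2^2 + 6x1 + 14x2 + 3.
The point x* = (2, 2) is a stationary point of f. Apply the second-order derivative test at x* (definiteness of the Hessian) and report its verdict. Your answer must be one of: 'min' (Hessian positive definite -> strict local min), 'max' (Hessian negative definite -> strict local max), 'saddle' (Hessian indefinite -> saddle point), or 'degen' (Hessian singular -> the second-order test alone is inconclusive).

Compute the Hessian H = grad^2 f:
  H = [[-4, 1], [1, -8]]
Verify stationarity: grad f(x*) = H x* + g = (0, 0).
Eigenvalues of H: -8.2361, -3.7639.
Both eigenvalues < 0, so H is negative definite -> x* is a strict local max.

max


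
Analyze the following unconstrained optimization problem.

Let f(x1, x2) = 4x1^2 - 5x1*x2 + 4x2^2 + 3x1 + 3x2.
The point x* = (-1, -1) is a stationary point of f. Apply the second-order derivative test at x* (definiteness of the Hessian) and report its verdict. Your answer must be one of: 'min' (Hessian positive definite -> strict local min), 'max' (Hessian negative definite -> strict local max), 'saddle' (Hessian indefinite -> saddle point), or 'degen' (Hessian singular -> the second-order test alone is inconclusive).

Compute the Hessian H = grad^2 f:
  H = [[8, -5], [-5, 8]]
Verify stationarity: grad f(x*) = H x* + g = (0, 0).
Eigenvalues of H: 3, 13.
Both eigenvalues > 0, so H is positive definite -> x* is a strict local min.

min


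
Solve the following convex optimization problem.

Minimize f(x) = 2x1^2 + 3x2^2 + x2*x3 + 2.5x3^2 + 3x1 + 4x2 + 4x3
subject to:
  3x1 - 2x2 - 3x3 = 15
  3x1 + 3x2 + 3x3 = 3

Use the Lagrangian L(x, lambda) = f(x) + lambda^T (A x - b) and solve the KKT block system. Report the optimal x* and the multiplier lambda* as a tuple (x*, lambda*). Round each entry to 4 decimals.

Form the Lagrangian:
  L(x, lambda) = (1/2) x^T Q x + c^T x + lambda^T (A x - b)
Stationarity (grad_x L = 0): Q x + c + A^T lambda = 0.
Primal feasibility: A x = b.

This gives the KKT block system:
  [ Q   A^T ] [ x     ]   [-c ]
  [ A    0  ] [ lambda ] = [ b ]

Solving the linear system:
  x*      = (3.0947, -0.5684, -1.5263)
  lambda* = (-3.2632, -1.8632)
  f(x*)   = 27.7211

x* = (3.0947, -0.5684, -1.5263), lambda* = (-3.2632, -1.8632)


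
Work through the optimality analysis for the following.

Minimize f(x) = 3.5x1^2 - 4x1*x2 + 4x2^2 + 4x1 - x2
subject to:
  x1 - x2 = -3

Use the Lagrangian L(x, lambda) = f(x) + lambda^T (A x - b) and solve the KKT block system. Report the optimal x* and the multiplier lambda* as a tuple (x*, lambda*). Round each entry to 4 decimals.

Form the Lagrangian:
  L(x, lambda) = (1/2) x^T Q x + c^T x + lambda^T (A x - b)
Stationarity (grad_x L = 0): Q x + c + A^T lambda = 0.
Primal feasibility: A x = b.

This gives the KKT block system:
  [ Q   A^T ] [ x     ]   [-c ]
  [ A    0  ] [ lambda ] = [ b ]

Solving the linear system:
  x*      = (-2.1429, 0.8571)
  lambda* = (14.4286)
  f(x*)   = 16.9286

x* = (-2.1429, 0.8571), lambda* = (14.4286)


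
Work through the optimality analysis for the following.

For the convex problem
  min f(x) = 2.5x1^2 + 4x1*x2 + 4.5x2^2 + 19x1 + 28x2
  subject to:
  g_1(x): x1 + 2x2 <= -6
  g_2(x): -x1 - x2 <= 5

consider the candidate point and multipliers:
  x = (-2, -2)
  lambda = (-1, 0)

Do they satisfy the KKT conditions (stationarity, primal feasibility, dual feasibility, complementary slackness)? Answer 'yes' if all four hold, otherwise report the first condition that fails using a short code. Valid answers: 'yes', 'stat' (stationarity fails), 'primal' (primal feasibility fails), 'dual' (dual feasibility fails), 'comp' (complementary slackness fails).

Gradient of f: grad f(x) = Q x + c = (1, 2)
Constraint values g_i(x) = a_i^T x - b_i:
  g_1((-2, -2)) = 0
  g_2((-2, -2)) = -1
Stationarity residual: grad f(x) + sum_i lambda_i a_i = (0, 0)
  -> stationarity OK
Primal feasibility (all g_i <= 0): OK
Dual feasibility (all lambda_i >= 0): FAILS
Complementary slackness (lambda_i * g_i(x) = 0 for all i): OK

Verdict: the first failing condition is dual_feasibility -> dual.

dual


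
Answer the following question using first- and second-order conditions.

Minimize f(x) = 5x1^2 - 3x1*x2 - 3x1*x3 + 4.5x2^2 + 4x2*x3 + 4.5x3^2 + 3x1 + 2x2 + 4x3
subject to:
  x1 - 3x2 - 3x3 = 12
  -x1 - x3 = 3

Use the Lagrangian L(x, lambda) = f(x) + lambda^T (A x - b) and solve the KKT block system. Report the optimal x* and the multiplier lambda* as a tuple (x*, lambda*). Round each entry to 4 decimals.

Form the Lagrangian:
  L(x, lambda) = (1/2) x^T Q x + c^T x + lambda^T (A x - b)
Stationarity (grad_x L = 0): Q x + c + A^T lambda = 0.
Primal feasibility: A x = b.

This gives the KKT block system:
  [ Q   A^T ] [ x     ]   [-c ]
  [ A    0  ] [ lambda ] = [ b ]

Solving the linear system:
  x*      = (-0.7463, -1.995, -2.2537)
  lambda* = (-7.5771, 0.7065)
  f(x*)   = 36.7811

x* = (-0.7463, -1.995, -2.2537), lambda* = (-7.5771, 0.7065)


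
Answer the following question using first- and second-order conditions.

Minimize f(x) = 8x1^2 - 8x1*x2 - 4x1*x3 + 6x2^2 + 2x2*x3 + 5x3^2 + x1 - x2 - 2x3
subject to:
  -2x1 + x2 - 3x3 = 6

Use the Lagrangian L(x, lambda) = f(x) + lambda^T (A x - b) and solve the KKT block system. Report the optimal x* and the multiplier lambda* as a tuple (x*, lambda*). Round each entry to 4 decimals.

Form the Lagrangian:
  L(x, lambda) = (1/2) x^T Q x + c^T x + lambda^T (A x - b)
Stationarity (grad_x L = 0): Q x + c + A^T lambda = 0.
Primal feasibility: A x = b.

This gives the KKT block system:
  [ Q   A^T ] [ x     ]   [-c ]
  [ A    0  ] [ lambda ] = [ b ]

Solving the linear system:
  x*      = (-0.8869, 0.0625, -1.3879)
  lambda* = (-4.069)
  f(x*)   = 13.1202

x* = (-0.8869, 0.0625, -1.3879), lambda* = (-4.069)


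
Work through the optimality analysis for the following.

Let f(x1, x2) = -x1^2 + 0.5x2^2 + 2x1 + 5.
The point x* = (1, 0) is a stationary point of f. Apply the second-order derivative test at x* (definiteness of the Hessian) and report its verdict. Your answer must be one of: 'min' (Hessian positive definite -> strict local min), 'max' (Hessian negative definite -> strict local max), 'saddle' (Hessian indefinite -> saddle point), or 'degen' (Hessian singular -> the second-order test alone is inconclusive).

Compute the Hessian H = grad^2 f:
  H = [[-2, 0], [0, 1]]
Verify stationarity: grad f(x*) = H x* + g = (0, 0).
Eigenvalues of H: -2, 1.
Eigenvalues have mixed signs, so H is indefinite -> x* is a saddle point.

saddle


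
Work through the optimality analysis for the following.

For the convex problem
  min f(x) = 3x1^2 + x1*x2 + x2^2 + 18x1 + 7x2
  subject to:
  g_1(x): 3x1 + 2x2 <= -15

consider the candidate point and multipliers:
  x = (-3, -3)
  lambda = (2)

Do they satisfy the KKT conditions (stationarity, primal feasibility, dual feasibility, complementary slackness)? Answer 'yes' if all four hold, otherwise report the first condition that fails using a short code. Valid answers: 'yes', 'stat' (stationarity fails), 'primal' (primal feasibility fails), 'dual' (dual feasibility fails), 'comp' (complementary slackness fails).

Gradient of f: grad f(x) = Q x + c = (-3, -2)
Constraint values g_i(x) = a_i^T x - b_i:
  g_1((-3, -3)) = 0
Stationarity residual: grad f(x) + sum_i lambda_i a_i = (3, 2)
  -> stationarity FAILS
Primal feasibility (all g_i <= 0): OK
Dual feasibility (all lambda_i >= 0): OK
Complementary slackness (lambda_i * g_i(x) = 0 for all i): OK

Verdict: the first failing condition is stationarity -> stat.

stat


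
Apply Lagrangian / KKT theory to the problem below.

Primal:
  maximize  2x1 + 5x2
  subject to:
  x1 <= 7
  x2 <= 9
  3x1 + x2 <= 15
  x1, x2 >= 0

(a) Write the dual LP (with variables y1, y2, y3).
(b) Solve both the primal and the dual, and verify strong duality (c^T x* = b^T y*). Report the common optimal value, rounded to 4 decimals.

The standard primal-dual pair for 'max c^T x s.t. A x <= b, x >= 0' is:
  Dual:  min b^T y  s.t.  A^T y >= c,  y >= 0.

So the dual LP is:
  minimize  7y1 + 9y2 + 15y3
  subject to:
    y1 + 3y3 >= 2
    y2 + y3 >= 5
    y1, y2, y3 >= 0

Solving the primal: x* = (2, 9).
  primal value c^T x* = 49.
Solving the dual: y* = (0, 4.3333, 0.6667).
  dual value b^T y* = 49.
Strong duality: c^T x* = b^T y*. Confirmed.

49


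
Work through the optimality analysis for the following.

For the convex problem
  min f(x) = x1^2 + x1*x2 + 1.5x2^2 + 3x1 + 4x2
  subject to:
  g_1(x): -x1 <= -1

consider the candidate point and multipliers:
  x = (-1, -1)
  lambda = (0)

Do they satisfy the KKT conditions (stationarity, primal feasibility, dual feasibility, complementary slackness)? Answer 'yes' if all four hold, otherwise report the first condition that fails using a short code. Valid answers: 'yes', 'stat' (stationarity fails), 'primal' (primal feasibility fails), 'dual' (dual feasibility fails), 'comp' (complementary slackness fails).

Gradient of f: grad f(x) = Q x + c = (0, 0)
Constraint values g_i(x) = a_i^T x - b_i:
  g_1((-1, -1)) = 2
Stationarity residual: grad f(x) + sum_i lambda_i a_i = (0, 0)
  -> stationarity OK
Primal feasibility (all g_i <= 0): FAILS
Dual feasibility (all lambda_i >= 0): OK
Complementary slackness (lambda_i * g_i(x) = 0 for all i): OK

Verdict: the first failing condition is primal_feasibility -> primal.

primal


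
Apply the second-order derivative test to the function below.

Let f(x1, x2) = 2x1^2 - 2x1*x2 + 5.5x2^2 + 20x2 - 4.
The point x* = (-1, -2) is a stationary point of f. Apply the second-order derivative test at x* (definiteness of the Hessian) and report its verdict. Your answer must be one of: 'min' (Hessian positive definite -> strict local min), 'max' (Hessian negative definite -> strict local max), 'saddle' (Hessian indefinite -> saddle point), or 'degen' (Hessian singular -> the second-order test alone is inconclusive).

Compute the Hessian H = grad^2 f:
  H = [[4, -2], [-2, 11]]
Verify stationarity: grad f(x*) = H x* + g = (0, 0).
Eigenvalues of H: 3.4689, 11.5311.
Both eigenvalues > 0, so H is positive definite -> x* is a strict local min.

min
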